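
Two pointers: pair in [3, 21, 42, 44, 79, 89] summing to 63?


lo=0(3)+hi=5(89)=92
lo=0(3)+hi=4(79)=82
lo=0(3)+hi=3(44)=47
lo=1(21)+hi=3(44)=65
lo=1(21)+hi=2(42)=63

Yes: 21+42=63


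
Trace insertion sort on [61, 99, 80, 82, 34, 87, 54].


Initial: [61, 99, 80, 82, 34, 87, 54]
Insert 99: [61, 99, 80, 82, 34, 87, 54]
Insert 80: [61, 80, 99, 82, 34, 87, 54]
Insert 82: [61, 80, 82, 99, 34, 87, 54]
Insert 34: [34, 61, 80, 82, 99, 87, 54]
Insert 87: [34, 61, 80, 82, 87, 99, 54]
Insert 54: [34, 54, 61, 80, 82, 87, 99]

Sorted: [34, 54, 61, 80, 82, 87, 99]


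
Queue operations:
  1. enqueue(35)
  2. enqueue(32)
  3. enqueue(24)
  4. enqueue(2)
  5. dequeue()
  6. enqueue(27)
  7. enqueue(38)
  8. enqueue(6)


enqueue(35) -> [35]
enqueue(32) -> [35, 32]
enqueue(24) -> [35, 32, 24]
enqueue(2) -> [35, 32, 24, 2]
dequeue()->35, [32, 24, 2]
enqueue(27) -> [32, 24, 2, 27]
enqueue(38) -> [32, 24, 2, 27, 38]
enqueue(6) -> [32, 24, 2, 27, 38, 6]

Final queue: [32, 24, 2, 27, 38, 6]


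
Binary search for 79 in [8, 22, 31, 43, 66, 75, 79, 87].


Step 1: lo=0, hi=7, mid=3, val=43
Step 2: lo=4, hi=7, mid=5, val=75
Step 3: lo=6, hi=7, mid=6, val=79

Found at index 6


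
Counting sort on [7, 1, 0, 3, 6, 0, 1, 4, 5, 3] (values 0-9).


Input: [7, 1, 0, 3, 6, 0, 1, 4, 5, 3]
Counts: [2, 2, 0, 2, 1, 1, 1, 1, 0, 0]

Sorted: [0, 0, 1, 1, 3, 3, 4, 5, 6, 7]


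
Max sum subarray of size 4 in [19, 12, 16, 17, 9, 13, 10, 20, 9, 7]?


[0:4]: 64
[1:5]: 54
[2:6]: 55
[3:7]: 49
[4:8]: 52
[5:9]: 52
[6:10]: 46

Max: 64 at [0:4]


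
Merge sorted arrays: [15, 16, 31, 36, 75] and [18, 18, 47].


Take 15 from A
Take 16 from A
Take 18 from B
Take 18 from B
Take 31 from A
Take 36 from A
Take 47 from B

Merged: [15, 16, 18, 18, 31, 36, 47, 75]


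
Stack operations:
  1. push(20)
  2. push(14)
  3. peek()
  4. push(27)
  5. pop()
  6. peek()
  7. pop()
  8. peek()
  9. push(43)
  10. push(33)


push(20) -> [20]
push(14) -> [20, 14]
peek()->14
push(27) -> [20, 14, 27]
pop()->27, [20, 14]
peek()->14
pop()->14, [20]
peek()->20
push(43) -> [20, 43]
push(33) -> [20, 43, 33]

Final stack: [20, 43, 33]


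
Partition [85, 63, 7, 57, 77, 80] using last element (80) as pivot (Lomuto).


Pivot: 80
  63 <= 80: swap -> [63, 85, 7, 57, 77, 80]
  7 <= 80: swap -> [63, 7, 85, 57, 77, 80]
  57 <= 80: swap -> [63, 7, 57, 85, 77, 80]
  77 <= 80: swap -> [63, 7, 57, 77, 85, 80]
Place pivot at 4: [63, 7, 57, 77, 80, 85]

Partitioned: [63, 7, 57, 77, 80, 85]


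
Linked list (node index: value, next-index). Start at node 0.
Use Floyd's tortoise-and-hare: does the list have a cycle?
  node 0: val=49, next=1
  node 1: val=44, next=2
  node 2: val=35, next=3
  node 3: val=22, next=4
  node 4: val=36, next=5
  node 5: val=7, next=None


Floyd's tortoise (slow, +1) and hare (fast, +2):
  init: slow=0, fast=0
  step 1: slow=1, fast=2
  step 2: slow=2, fast=4
  step 3: fast 4->5->None, no cycle

Cycle: no


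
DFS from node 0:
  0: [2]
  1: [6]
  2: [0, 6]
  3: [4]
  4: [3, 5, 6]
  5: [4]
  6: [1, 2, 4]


Visit 0, push [2]
Visit 2, push [6]
Visit 6, push [4, 1]
Visit 1, push []
Visit 4, push [5, 3]
Visit 3, push []
Visit 5, push []

DFS order: [0, 2, 6, 1, 4, 3, 5]


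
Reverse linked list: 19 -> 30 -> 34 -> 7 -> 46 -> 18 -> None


Step 1: curr=19, set curr.next=prev(None) | reversed so far: 19
Step 2: curr=30, set curr.next=prev(19) | reversed so far: 30 -> 19
Step 3: curr=34, set curr.next=prev(30) | reversed so far: 34 -> 30 -> 19
Step 4: curr=7, set curr.next=prev(34) | reversed so far: 7 -> 34 -> 30 -> 19
Step 5: curr=46, set curr.next=prev(7) | reversed so far: 46 -> 7 -> 34 -> 30 -> 19
Step 6: curr=18, set curr.next=prev(46) | reversed so far: 18 -> 46 -> 7 -> 34 -> 30 -> 19

18 -> 46 -> 7 -> 34 -> 30 -> 19 -> None


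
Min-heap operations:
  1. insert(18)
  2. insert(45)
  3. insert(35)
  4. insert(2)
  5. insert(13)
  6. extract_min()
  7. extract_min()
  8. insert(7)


insert(18) -> [18]
insert(45) -> [18, 45]
insert(35) -> [18, 45, 35]
insert(2) -> [2, 18, 35, 45]
insert(13) -> [2, 13, 35, 45, 18]
extract_min()->2, [13, 18, 35, 45]
extract_min()->13, [18, 45, 35]
insert(7) -> [7, 18, 35, 45]

Final heap: [7, 18, 35, 45]


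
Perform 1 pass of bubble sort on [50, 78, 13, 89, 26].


Initial: [50, 78, 13, 89, 26]
Pass 1: [50, 13, 78, 26, 89] (2 swaps)

After 1 pass: [50, 13, 78, 26, 89]


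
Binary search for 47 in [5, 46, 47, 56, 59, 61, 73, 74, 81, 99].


Step 1: lo=0, hi=9, mid=4, val=59
Step 2: lo=0, hi=3, mid=1, val=46
Step 3: lo=2, hi=3, mid=2, val=47

Found at index 2


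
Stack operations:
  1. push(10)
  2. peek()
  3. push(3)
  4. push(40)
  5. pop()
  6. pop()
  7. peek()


push(10) -> [10]
peek()->10
push(3) -> [10, 3]
push(40) -> [10, 3, 40]
pop()->40, [10, 3]
pop()->3, [10]
peek()->10

Final stack: [10]


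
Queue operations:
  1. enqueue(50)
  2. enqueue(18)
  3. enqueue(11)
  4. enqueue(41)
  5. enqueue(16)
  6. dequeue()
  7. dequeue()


enqueue(50) -> [50]
enqueue(18) -> [50, 18]
enqueue(11) -> [50, 18, 11]
enqueue(41) -> [50, 18, 11, 41]
enqueue(16) -> [50, 18, 11, 41, 16]
dequeue()->50, [18, 11, 41, 16]
dequeue()->18, [11, 41, 16]

Final queue: [11, 41, 16]


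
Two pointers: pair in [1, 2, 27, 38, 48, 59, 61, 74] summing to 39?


lo=0(1)+hi=7(74)=75
lo=0(1)+hi=6(61)=62
lo=0(1)+hi=5(59)=60
lo=0(1)+hi=4(48)=49
lo=0(1)+hi=3(38)=39

Yes: 1+38=39


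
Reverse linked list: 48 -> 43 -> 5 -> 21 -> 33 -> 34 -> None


Step 1: curr=48, set curr.next=prev(None) | reversed so far: 48
Step 2: curr=43, set curr.next=prev(48) | reversed so far: 43 -> 48
Step 3: curr=5, set curr.next=prev(43) | reversed so far: 5 -> 43 -> 48
Step 4: curr=21, set curr.next=prev(5) | reversed so far: 21 -> 5 -> 43 -> 48
Step 5: curr=33, set curr.next=prev(21) | reversed so far: 33 -> 21 -> 5 -> 43 -> 48
Step 6: curr=34, set curr.next=prev(33) | reversed so far: 34 -> 33 -> 21 -> 5 -> 43 -> 48

34 -> 33 -> 21 -> 5 -> 43 -> 48 -> None


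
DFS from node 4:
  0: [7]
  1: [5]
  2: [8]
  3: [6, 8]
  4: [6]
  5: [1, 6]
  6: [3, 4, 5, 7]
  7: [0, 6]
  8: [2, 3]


Visit 4, push [6]
Visit 6, push [7, 5, 3]
Visit 3, push [8]
Visit 8, push [2]
Visit 2, push []
Visit 5, push [1]
Visit 1, push []
Visit 7, push [0]
Visit 0, push []

DFS order: [4, 6, 3, 8, 2, 5, 1, 7, 0]


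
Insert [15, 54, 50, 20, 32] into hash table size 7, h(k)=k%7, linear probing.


Insert 15: h=1 -> slot 1
Insert 54: h=5 -> slot 5
Insert 50: h=1, 1 probes -> slot 2
Insert 20: h=6 -> slot 6
Insert 32: h=4 -> slot 4

Table: [None, 15, 50, None, 32, 54, 20]


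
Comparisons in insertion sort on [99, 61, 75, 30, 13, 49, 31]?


Algorithm: insertion sort
Input: [99, 61, 75, 30, 13, 49, 31]
Sorted: [13, 30, 31, 49, 61, 75, 99]

19


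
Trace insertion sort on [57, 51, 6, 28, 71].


Initial: [57, 51, 6, 28, 71]
Insert 51: [51, 57, 6, 28, 71]
Insert 6: [6, 51, 57, 28, 71]
Insert 28: [6, 28, 51, 57, 71]
Insert 71: [6, 28, 51, 57, 71]

Sorted: [6, 28, 51, 57, 71]


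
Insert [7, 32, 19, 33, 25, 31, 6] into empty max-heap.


Insert 7: [7]
Insert 32: [32, 7]
Insert 19: [32, 7, 19]
Insert 33: [33, 32, 19, 7]
Insert 25: [33, 32, 19, 7, 25]
Insert 31: [33, 32, 31, 7, 25, 19]
Insert 6: [33, 32, 31, 7, 25, 19, 6]

Final heap: [33, 32, 31, 7, 25, 19, 6]


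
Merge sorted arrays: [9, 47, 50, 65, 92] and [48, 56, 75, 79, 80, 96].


Take 9 from A
Take 47 from A
Take 48 from B
Take 50 from A
Take 56 from B
Take 65 from A
Take 75 from B
Take 79 from B
Take 80 from B
Take 92 from A

Merged: [9, 47, 48, 50, 56, 65, 75, 79, 80, 92, 96]


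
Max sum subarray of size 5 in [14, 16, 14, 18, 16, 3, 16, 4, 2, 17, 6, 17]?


[0:5]: 78
[1:6]: 67
[2:7]: 67
[3:8]: 57
[4:9]: 41
[5:10]: 42
[6:11]: 45
[7:12]: 46

Max: 78 at [0:5]


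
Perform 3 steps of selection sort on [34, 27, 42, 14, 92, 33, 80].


Initial: [34, 27, 42, 14, 92, 33, 80]
Step 1: min=14 at 3
  Swap: [14, 27, 42, 34, 92, 33, 80]
Step 2: min=27 at 1
  Swap: [14, 27, 42, 34, 92, 33, 80]
Step 3: min=33 at 5
  Swap: [14, 27, 33, 34, 92, 42, 80]

After 3 steps: [14, 27, 33, 34, 92, 42, 80]


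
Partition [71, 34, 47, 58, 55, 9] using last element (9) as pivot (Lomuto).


Pivot: 9
Place pivot at 0: [9, 34, 47, 58, 55, 71]

Partitioned: [9, 34, 47, 58, 55, 71]


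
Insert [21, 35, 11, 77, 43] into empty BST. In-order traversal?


Insert 21: root
Insert 35: R from 21
Insert 11: L from 21
Insert 77: R from 21 -> R from 35
Insert 43: R from 21 -> R from 35 -> L from 77

In-order: [11, 21, 35, 43, 77]


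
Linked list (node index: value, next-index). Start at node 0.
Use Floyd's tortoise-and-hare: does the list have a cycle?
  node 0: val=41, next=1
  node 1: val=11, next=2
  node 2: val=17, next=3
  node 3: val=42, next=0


Floyd's tortoise (slow, +1) and hare (fast, +2):
  init: slow=0, fast=0
  step 1: slow=1, fast=2
  step 2: slow=2, fast=0
  step 3: slow=3, fast=2
  step 4: slow=0, fast=0
  slow == fast at node 0: cycle detected

Cycle: yes


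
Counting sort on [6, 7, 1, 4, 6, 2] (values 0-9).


Input: [6, 7, 1, 4, 6, 2]
Counts: [0, 1, 1, 0, 1, 0, 2, 1, 0, 0]

Sorted: [1, 2, 4, 6, 6, 7]


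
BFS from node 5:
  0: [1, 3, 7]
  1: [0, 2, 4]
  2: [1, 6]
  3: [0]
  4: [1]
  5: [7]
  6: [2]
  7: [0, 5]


Visit 5, enqueue [7]
Visit 7, enqueue [0]
Visit 0, enqueue [1, 3]
Visit 1, enqueue [2, 4]
Visit 3, enqueue []
Visit 2, enqueue [6]
Visit 4, enqueue []
Visit 6, enqueue []

BFS order: [5, 7, 0, 1, 3, 2, 4, 6]


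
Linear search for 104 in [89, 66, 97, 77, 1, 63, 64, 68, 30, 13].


i=0: 89!=104
i=1: 66!=104
i=2: 97!=104
i=3: 77!=104
i=4: 1!=104
i=5: 63!=104
i=6: 64!=104
i=7: 68!=104
i=8: 30!=104
i=9: 13!=104

Not found, 10 comps


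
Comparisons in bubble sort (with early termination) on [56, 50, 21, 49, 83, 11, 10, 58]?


Algorithm: bubble sort (with early termination)
Input: [56, 50, 21, 49, 83, 11, 10, 58]
Sorted: [10, 11, 21, 49, 50, 56, 58, 83]

28


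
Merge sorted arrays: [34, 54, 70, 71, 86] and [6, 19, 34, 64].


Take 6 from B
Take 19 from B
Take 34 from A
Take 34 from B
Take 54 from A
Take 64 from B

Merged: [6, 19, 34, 34, 54, 64, 70, 71, 86]


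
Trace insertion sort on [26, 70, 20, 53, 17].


Initial: [26, 70, 20, 53, 17]
Insert 70: [26, 70, 20, 53, 17]
Insert 20: [20, 26, 70, 53, 17]
Insert 53: [20, 26, 53, 70, 17]
Insert 17: [17, 20, 26, 53, 70]

Sorted: [17, 20, 26, 53, 70]


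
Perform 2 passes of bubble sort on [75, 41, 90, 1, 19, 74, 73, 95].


Initial: [75, 41, 90, 1, 19, 74, 73, 95]
Pass 1: [41, 75, 1, 19, 74, 73, 90, 95] (5 swaps)
Pass 2: [41, 1, 19, 74, 73, 75, 90, 95] (4 swaps)

After 2 passes: [41, 1, 19, 74, 73, 75, 90, 95]


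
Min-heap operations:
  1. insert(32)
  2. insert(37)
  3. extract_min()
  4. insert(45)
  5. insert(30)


insert(32) -> [32]
insert(37) -> [32, 37]
extract_min()->32, [37]
insert(45) -> [37, 45]
insert(30) -> [30, 45, 37]

Final heap: [30, 45, 37]


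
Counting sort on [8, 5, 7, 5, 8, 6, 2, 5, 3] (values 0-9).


Input: [8, 5, 7, 5, 8, 6, 2, 5, 3]
Counts: [0, 0, 1, 1, 0, 3, 1, 1, 2, 0]

Sorted: [2, 3, 5, 5, 5, 6, 7, 8, 8]


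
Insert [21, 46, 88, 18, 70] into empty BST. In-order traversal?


Insert 21: root
Insert 46: R from 21
Insert 88: R from 21 -> R from 46
Insert 18: L from 21
Insert 70: R from 21 -> R from 46 -> L from 88

In-order: [18, 21, 46, 70, 88]


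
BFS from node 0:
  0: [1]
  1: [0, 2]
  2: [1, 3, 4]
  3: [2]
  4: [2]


Visit 0, enqueue [1]
Visit 1, enqueue [2]
Visit 2, enqueue [3, 4]
Visit 3, enqueue []
Visit 4, enqueue []

BFS order: [0, 1, 2, 3, 4]


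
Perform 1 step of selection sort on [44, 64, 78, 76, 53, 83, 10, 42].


Initial: [44, 64, 78, 76, 53, 83, 10, 42]
Step 1: min=10 at 6
  Swap: [10, 64, 78, 76, 53, 83, 44, 42]

After 1 step: [10, 64, 78, 76, 53, 83, 44, 42]


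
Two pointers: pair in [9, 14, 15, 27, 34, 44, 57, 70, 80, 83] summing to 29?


lo=0(9)+hi=9(83)=92
lo=0(9)+hi=8(80)=89
lo=0(9)+hi=7(70)=79
lo=0(9)+hi=6(57)=66
lo=0(9)+hi=5(44)=53
lo=0(9)+hi=4(34)=43
lo=0(9)+hi=3(27)=36
lo=0(9)+hi=2(15)=24
lo=1(14)+hi=2(15)=29

Yes: 14+15=29


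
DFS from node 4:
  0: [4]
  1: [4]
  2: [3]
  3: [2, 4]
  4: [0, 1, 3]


Visit 4, push [3, 1, 0]
Visit 0, push []
Visit 1, push []
Visit 3, push [2]
Visit 2, push []

DFS order: [4, 0, 1, 3, 2]


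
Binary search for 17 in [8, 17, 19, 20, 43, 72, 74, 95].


Step 1: lo=0, hi=7, mid=3, val=20
Step 2: lo=0, hi=2, mid=1, val=17

Found at index 1


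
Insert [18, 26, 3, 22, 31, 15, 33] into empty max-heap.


Insert 18: [18]
Insert 26: [26, 18]
Insert 3: [26, 18, 3]
Insert 22: [26, 22, 3, 18]
Insert 31: [31, 26, 3, 18, 22]
Insert 15: [31, 26, 15, 18, 22, 3]
Insert 33: [33, 26, 31, 18, 22, 3, 15]

Final heap: [33, 26, 31, 18, 22, 3, 15]


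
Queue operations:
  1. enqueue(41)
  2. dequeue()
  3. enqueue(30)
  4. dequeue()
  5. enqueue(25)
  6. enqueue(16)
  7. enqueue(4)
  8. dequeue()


enqueue(41) -> [41]
dequeue()->41, []
enqueue(30) -> [30]
dequeue()->30, []
enqueue(25) -> [25]
enqueue(16) -> [25, 16]
enqueue(4) -> [25, 16, 4]
dequeue()->25, [16, 4]

Final queue: [16, 4]


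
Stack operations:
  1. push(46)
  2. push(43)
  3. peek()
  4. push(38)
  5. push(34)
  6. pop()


push(46) -> [46]
push(43) -> [46, 43]
peek()->43
push(38) -> [46, 43, 38]
push(34) -> [46, 43, 38, 34]
pop()->34, [46, 43, 38]

Final stack: [46, 43, 38]


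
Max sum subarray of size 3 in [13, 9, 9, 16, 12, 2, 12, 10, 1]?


[0:3]: 31
[1:4]: 34
[2:5]: 37
[3:6]: 30
[4:7]: 26
[5:8]: 24
[6:9]: 23

Max: 37 at [2:5]


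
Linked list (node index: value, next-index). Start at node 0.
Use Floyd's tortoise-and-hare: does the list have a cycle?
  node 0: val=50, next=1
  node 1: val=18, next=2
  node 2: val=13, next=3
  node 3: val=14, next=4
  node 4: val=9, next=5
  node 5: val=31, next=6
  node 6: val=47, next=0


Floyd's tortoise (slow, +1) and hare (fast, +2):
  init: slow=0, fast=0
  step 1: slow=1, fast=2
  step 2: slow=2, fast=4
  step 3: slow=3, fast=6
  step 4: slow=4, fast=1
  step 5: slow=5, fast=3
  step 6: slow=6, fast=5
  step 7: slow=0, fast=0
  slow == fast at node 0: cycle detected

Cycle: yes


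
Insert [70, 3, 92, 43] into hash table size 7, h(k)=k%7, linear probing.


Insert 70: h=0 -> slot 0
Insert 3: h=3 -> slot 3
Insert 92: h=1 -> slot 1
Insert 43: h=1, 1 probes -> slot 2

Table: [70, 92, 43, 3, None, None, None]


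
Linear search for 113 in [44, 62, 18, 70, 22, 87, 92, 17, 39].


i=0: 44!=113
i=1: 62!=113
i=2: 18!=113
i=3: 70!=113
i=4: 22!=113
i=5: 87!=113
i=6: 92!=113
i=7: 17!=113
i=8: 39!=113

Not found, 9 comps


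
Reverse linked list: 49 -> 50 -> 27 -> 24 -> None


Step 1: curr=49, set curr.next=prev(None) | reversed so far: 49
Step 2: curr=50, set curr.next=prev(49) | reversed so far: 50 -> 49
Step 3: curr=27, set curr.next=prev(50) | reversed so far: 27 -> 50 -> 49
Step 4: curr=24, set curr.next=prev(27) | reversed so far: 24 -> 27 -> 50 -> 49

24 -> 27 -> 50 -> 49 -> None


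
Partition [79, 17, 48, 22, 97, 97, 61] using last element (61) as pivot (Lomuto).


Pivot: 61
  17 <= 61: swap -> [17, 79, 48, 22, 97, 97, 61]
  48 <= 61: swap -> [17, 48, 79, 22, 97, 97, 61]
  22 <= 61: swap -> [17, 48, 22, 79, 97, 97, 61]
Place pivot at 3: [17, 48, 22, 61, 97, 97, 79]

Partitioned: [17, 48, 22, 61, 97, 97, 79]


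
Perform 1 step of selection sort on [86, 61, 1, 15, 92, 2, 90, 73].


Initial: [86, 61, 1, 15, 92, 2, 90, 73]
Step 1: min=1 at 2
  Swap: [1, 61, 86, 15, 92, 2, 90, 73]

After 1 step: [1, 61, 86, 15, 92, 2, 90, 73]


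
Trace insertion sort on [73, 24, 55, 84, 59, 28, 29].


Initial: [73, 24, 55, 84, 59, 28, 29]
Insert 24: [24, 73, 55, 84, 59, 28, 29]
Insert 55: [24, 55, 73, 84, 59, 28, 29]
Insert 84: [24, 55, 73, 84, 59, 28, 29]
Insert 59: [24, 55, 59, 73, 84, 28, 29]
Insert 28: [24, 28, 55, 59, 73, 84, 29]
Insert 29: [24, 28, 29, 55, 59, 73, 84]

Sorted: [24, 28, 29, 55, 59, 73, 84]


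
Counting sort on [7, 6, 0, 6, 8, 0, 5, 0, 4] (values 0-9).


Input: [7, 6, 0, 6, 8, 0, 5, 0, 4]
Counts: [3, 0, 0, 0, 1, 1, 2, 1, 1, 0]

Sorted: [0, 0, 0, 4, 5, 6, 6, 7, 8]


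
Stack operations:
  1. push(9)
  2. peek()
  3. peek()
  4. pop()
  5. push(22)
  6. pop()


push(9) -> [9]
peek()->9
peek()->9
pop()->9, []
push(22) -> [22]
pop()->22, []

Final stack: []


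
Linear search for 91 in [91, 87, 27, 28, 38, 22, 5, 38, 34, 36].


i=0: 91==91 found!

Found at 0, 1 comps


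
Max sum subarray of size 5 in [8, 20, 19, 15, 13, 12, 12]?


[0:5]: 75
[1:6]: 79
[2:7]: 71

Max: 79 at [1:6]


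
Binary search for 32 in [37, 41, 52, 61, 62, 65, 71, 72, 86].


Step 1: lo=0, hi=8, mid=4, val=62
Step 2: lo=0, hi=3, mid=1, val=41
Step 3: lo=0, hi=0, mid=0, val=37

Not found


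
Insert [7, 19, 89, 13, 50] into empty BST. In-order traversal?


Insert 7: root
Insert 19: R from 7
Insert 89: R from 7 -> R from 19
Insert 13: R from 7 -> L from 19
Insert 50: R from 7 -> R from 19 -> L from 89

In-order: [7, 13, 19, 50, 89]


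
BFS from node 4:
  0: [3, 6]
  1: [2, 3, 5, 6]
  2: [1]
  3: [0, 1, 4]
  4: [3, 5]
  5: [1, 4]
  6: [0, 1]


Visit 4, enqueue [3, 5]
Visit 3, enqueue [0, 1]
Visit 5, enqueue []
Visit 0, enqueue [6]
Visit 1, enqueue [2]
Visit 6, enqueue []
Visit 2, enqueue []

BFS order: [4, 3, 5, 0, 1, 6, 2]


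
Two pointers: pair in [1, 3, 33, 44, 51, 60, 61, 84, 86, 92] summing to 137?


lo=0(1)+hi=9(92)=93
lo=1(3)+hi=9(92)=95
lo=2(33)+hi=9(92)=125
lo=3(44)+hi=9(92)=136
lo=4(51)+hi=9(92)=143
lo=4(51)+hi=8(86)=137

Yes: 51+86=137


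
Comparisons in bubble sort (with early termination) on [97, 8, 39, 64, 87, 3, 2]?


Algorithm: bubble sort (with early termination)
Input: [97, 8, 39, 64, 87, 3, 2]
Sorted: [2, 3, 8, 39, 64, 87, 97]

21


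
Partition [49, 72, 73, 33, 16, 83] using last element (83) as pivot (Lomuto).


Pivot: 83
  49 <= 83: advance i (no swap)
  72 <= 83: advance i (no swap)
  73 <= 83: advance i (no swap)
  33 <= 83: advance i (no swap)
  16 <= 83: advance i (no swap)
Place pivot at 5: [49, 72, 73, 33, 16, 83]

Partitioned: [49, 72, 73, 33, 16, 83]


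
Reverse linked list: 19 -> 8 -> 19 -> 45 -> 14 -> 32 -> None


Step 1: curr=19, set curr.next=prev(None) | reversed so far: 19
Step 2: curr=8, set curr.next=prev(19) | reversed so far: 8 -> 19
Step 3: curr=19, set curr.next=prev(8) | reversed so far: 19 -> 8 -> 19
Step 4: curr=45, set curr.next=prev(19) | reversed so far: 45 -> 19 -> 8 -> 19
Step 5: curr=14, set curr.next=prev(45) | reversed so far: 14 -> 45 -> 19 -> 8 -> 19
Step 6: curr=32, set curr.next=prev(14) | reversed so far: 32 -> 14 -> 45 -> 19 -> 8 -> 19

32 -> 14 -> 45 -> 19 -> 8 -> 19 -> None


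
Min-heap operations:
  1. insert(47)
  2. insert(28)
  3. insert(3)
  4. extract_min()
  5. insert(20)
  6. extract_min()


insert(47) -> [47]
insert(28) -> [28, 47]
insert(3) -> [3, 47, 28]
extract_min()->3, [28, 47]
insert(20) -> [20, 47, 28]
extract_min()->20, [28, 47]

Final heap: [28, 47]


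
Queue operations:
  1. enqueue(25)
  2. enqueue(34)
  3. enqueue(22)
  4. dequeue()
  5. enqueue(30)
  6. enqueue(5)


enqueue(25) -> [25]
enqueue(34) -> [25, 34]
enqueue(22) -> [25, 34, 22]
dequeue()->25, [34, 22]
enqueue(30) -> [34, 22, 30]
enqueue(5) -> [34, 22, 30, 5]

Final queue: [34, 22, 30, 5]


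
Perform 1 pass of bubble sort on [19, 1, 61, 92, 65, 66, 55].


Initial: [19, 1, 61, 92, 65, 66, 55]
Pass 1: [1, 19, 61, 65, 66, 55, 92] (4 swaps)

After 1 pass: [1, 19, 61, 65, 66, 55, 92]


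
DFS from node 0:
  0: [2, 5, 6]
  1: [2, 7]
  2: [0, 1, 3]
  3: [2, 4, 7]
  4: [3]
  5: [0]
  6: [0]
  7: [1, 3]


Visit 0, push [6, 5, 2]
Visit 2, push [3, 1]
Visit 1, push [7]
Visit 7, push [3]
Visit 3, push [4]
Visit 4, push []
Visit 5, push []
Visit 6, push []

DFS order: [0, 2, 1, 7, 3, 4, 5, 6]


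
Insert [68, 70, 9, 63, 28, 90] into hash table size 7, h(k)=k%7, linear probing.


Insert 68: h=5 -> slot 5
Insert 70: h=0 -> slot 0
Insert 9: h=2 -> slot 2
Insert 63: h=0, 1 probes -> slot 1
Insert 28: h=0, 3 probes -> slot 3
Insert 90: h=6 -> slot 6

Table: [70, 63, 9, 28, None, 68, 90]


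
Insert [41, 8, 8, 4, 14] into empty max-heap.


Insert 41: [41]
Insert 8: [41, 8]
Insert 8: [41, 8, 8]
Insert 4: [41, 8, 8, 4]
Insert 14: [41, 14, 8, 4, 8]

Final heap: [41, 14, 8, 4, 8]


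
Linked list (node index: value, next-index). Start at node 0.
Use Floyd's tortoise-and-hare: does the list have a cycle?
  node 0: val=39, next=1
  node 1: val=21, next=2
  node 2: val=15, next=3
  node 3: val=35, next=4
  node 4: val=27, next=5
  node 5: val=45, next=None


Floyd's tortoise (slow, +1) and hare (fast, +2):
  init: slow=0, fast=0
  step 1: slow=1, fast=2
  step 2: slow=2, fast=4
  step 3: fast 4->5->None, no cycle

Cycle: no


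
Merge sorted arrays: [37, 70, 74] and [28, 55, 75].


Take 28 from B
Take 37 from A
Take 55 from B
Take 70 from A
Take 74 from A

Merged: [28, 37, 55, 70, 74, 75]


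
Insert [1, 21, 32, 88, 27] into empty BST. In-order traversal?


Insert 1: root
Insert 21: R from 1
Insert 32: R from 1 -> R from 21
Insert 88: R from 1 -> R from 21 -> R from 32
Insert 27: R from 1 -> R from 21 -> L from 32

In-order: [1, 21, 27, 32, 88]


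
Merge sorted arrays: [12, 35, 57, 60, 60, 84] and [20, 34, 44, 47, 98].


Take 12 from A
Take 20 from B
Take 34 from B
Take 35 from A
Take 44 from B
Take 47 from B
Take 57 from A
Take 60 from A
Take 60 from A
Take 84 from A

Merged: [12, 20, 34, 35, 44, 47, 57, 60, 60, 84, 98]


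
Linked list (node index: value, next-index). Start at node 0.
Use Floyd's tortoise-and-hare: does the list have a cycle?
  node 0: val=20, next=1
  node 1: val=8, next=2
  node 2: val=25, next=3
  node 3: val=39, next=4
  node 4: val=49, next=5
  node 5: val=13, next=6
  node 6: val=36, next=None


Floyd's tortoise (slow, +1) and hare (fast, +2):
  init: slow=0, fast=0
  step 1: slow=1, fast=2
  step 2: slow=2, fast=4
  step 3: slow=3, fast=6
  step 4: fast -> None, no cycle

Cycle: no


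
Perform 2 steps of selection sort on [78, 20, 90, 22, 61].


Initial: [78, 20, 90, 22, 61]
Step 1: min=20 at 1
  Swap: [20, 78, 90, 22, 61]
Step 2: min=22 at 3
  Swap: [20, 22, 90, 78, 61]

After 2 steps: [20, 22, 90, 78, 61]


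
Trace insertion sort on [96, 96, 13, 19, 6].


Initial: [96, 96, 13, 19, 6]
Insert 96: [96, 96, 13, 19, 6]
Insert 13: [13, 96, 96, 19, 6]
Insert 19: [13, 19, 96, 96, 6]
Insert 6: [6, 13, 19, 96, 96]

Sorted: [6, 13, 19, 96, 96]


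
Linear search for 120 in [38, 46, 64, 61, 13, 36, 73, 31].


i=0: 38!=120
i=1: 46!=120
i=2: 64!=120
i=3: 61!=120
i=4: 13!=120
i=5: 36!=120
i=6: 73!=120
i=7: 31!=120

Not found, 8 comps


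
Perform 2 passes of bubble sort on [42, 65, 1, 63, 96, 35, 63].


Initial: [42, 65, 1, 63, 96, 35, 63]
Pass 1: [42, 1, 63, 65, 35, 63, 96] (4 swaps)
Pass 2: [1, 42, 63, 35, 63, 65, 96] (3 swaps)

After 2 passes: [1, 42, 63, 35, 63, 65, 96]


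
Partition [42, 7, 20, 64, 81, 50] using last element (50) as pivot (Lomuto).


Pivot: 50
  42 <= 50: advance i (no swap)
  7 <= 50: advance i (no swap)
  20 <= 50: advance i (no swap)
Place pivot at 3: [42, 7, 20, 50, 81, 64]

Partitioned: [42, 7, 20, 50, 81, 64]


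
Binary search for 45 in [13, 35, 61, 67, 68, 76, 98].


Step 1: lo=0, hi=6, mid=3, val=67
Step 2: lo=0, hi=2, mid=1, val=35
Step 3: lo=2, hi=2, mid=2, val=61

Not found


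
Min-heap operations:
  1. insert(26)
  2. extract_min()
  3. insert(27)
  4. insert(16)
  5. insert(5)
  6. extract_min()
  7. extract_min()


insert(26) -> [26]
extract_min()->26, []
insert(27) -> [27]
insert(16) -> [16, 27]
insert(5) -> [5, 27, 16]
extract_min()->5, [16, 27]
extract_min()->16, [27]

Final heap: [27]


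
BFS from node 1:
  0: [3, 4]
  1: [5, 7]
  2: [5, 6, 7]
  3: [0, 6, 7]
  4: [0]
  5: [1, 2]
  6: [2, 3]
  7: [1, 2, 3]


Visit 1, enqueue [5, 7]
Visit 5, enqueue [2]
Visit 7, enqueue [3]
Visit 2, enqueue [6]
Visit 3, enqueue [0]
Visit 6, enqueue []
Visit 0, enqueue [4]
Visit 4, enqueue []

BFS order: [1, 5, 7, 2, 3, 6, 0, 4]


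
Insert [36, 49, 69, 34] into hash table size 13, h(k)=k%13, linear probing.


Insert 36: h=10 -> slot 10
Insert 49: h=10, 1 probes -> slot 11
Insert 69: h=4 -> slot 4
Insert 34: h=8 -> slot 8

Table: [None, None, None, None, 69, None, None, None, 34, None, 36, 49, None]


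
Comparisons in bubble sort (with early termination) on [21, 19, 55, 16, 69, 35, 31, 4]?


Algorithm: bubble sort (with early termination)
Input: [21, 19, 55, 16, 69, 35, 31, 4]
Sorted: [4, 16, 19, 21, 31, 35, 55, 69]

28


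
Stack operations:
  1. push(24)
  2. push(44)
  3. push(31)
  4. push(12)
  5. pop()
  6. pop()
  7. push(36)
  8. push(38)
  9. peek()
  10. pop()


push(24) -> [24]
push(44) -> [24, 44]
push(31) -> [24, 44, 31]
push(12) -> [24, 44, 31, 12]
pop()->12, [24, 44, 31]
pop()->31, [24, 44]
push(36) -> [24, 44, 36]
push(38) -> [24, 44, 36, 38]
peek()->38
pop()->38, [24, 44, 36]

Final stack: [24, 44, 36]


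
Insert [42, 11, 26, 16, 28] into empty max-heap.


Insert 42: [42]
Insert 11: [42, 11]
Insert 26: [42, 11, 26]
Insert 16: [42, 16, 26, 11]
Insert 28: [42, 28, 26, 11, 16]

Final heap: [42, 28, 26, 11, 16]


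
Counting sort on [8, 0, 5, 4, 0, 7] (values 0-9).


Input: [8, 0, 5, 4, 0, 7]
Counts: [2, 0, 0, 0, 1, 1, 0, 1, 1, 0]

Sorted: [0, 0, 4, 5, 7, 8]


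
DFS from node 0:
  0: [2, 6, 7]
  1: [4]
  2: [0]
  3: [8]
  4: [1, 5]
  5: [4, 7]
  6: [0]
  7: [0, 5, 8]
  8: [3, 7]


Visit 0, push [7, 6, 2]
Visit 2, push []
Visit 6, push []
Visit 7, push [8, 5]
Visit 5, push [4]
Visit 4, push [1]
Visit 1, push []
Visit 8, push [3]
Visit 3, push []

DFS order: [0, 2, 6, 7, 5, 4, 1, 8, 3]


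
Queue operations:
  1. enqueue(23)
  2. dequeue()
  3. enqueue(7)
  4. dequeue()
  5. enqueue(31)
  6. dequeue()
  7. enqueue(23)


enqueue(23) -> [23]
dequeue()->23, []
enqueue(7) -> [7]
dequeue()->7, []
enqueue(31) -> [31]
dequeue()->31, []
enqueue(23) -> [23]

Final queue: [23]


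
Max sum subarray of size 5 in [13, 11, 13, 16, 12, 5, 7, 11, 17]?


[0:5]: 65
[1:6]: 57
[2:7]: 53
[3:8]: 51
[4:9]: 52

Max: 65 at [0:5]


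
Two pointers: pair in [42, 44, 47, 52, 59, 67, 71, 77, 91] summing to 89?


lo=0(42)+hi=8(91)=133
lo=0(42)+hi=7(77)=119
lo=0(42)+hi=6(71)=113
lo=0(42)+hi=5(67)=109
lo=0(42)+hi=4(59)=101
lo=0(42)+hi=3(52)=94
lo=0(42)+hi=2(47)=89

Yes: 42+47=89


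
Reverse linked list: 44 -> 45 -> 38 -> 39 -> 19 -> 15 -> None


Step 1: curr=44, set curr.next=prev(None) | reversed so far: 44
Step 2: curr=45, set curr.next=prev(44) | reversed so far: 45 -> 44
Step 3: curr=38, set curr.next=prev(45) | reversed so far: 38 -> 45 -> 44
Step 4: curr=39, set curr.next=prev(38) | reversed so far: 39 -> 38 -> 45 -> 44
Step 5: curr=19, set curr.next=prev(39) | reversed so far: 19 -> 39 -> 38 -> 45 -> 44
Step 6: curr=15, set curr.next=prev(19) | reversed so far: 15 -> 19 -> 39 -> 38 -> 45 -> 44

15 -> 19 -> 39 -> 38 -> 45 -> 44 -> None


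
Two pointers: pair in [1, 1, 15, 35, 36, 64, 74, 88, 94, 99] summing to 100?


lo=0(1)+hi=9(99)=100

Yes: 1+99=100


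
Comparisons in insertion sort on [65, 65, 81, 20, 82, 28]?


Algorithm: insertion sort
Input: [65, 65, 81, 20, 82, 28]
Sorted: [20, 28, 65, 65, 81, 82]

11


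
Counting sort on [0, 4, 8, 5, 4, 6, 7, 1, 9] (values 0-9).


Input: [0, 4, 8, 5, 4, 6, 7, 1, 9]
Counts: [1, 1, 0, 0, 2, 1, 1, 1, 1, 1]

Sorted: [0, 1, 4, 4, 5, 6, 7, 8, 9]


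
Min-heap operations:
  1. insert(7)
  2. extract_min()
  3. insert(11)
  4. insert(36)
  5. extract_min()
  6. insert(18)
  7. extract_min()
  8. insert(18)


insert(7) -> [7]
extract_min()->7, []
insert(11) -> [11]
insert(36) -> [11, 36]
extract_min()->11, [36]
insert(18) -> [18, 36]
extract_min()->18, [36]
insert(18) -> [18, 36]

Final heap: [18, 36]


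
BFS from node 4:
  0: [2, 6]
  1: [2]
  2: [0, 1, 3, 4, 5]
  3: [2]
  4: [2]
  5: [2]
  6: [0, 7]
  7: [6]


Visit 4, enqueue [2]
Visit 2, enqueue [0, 1, 3, 5]
Visit 0, enqueue [6]
Visit 1, enqueue []
Visit 3, enqueue []
Visit 5, enqueue []
Visit 6, enqueue [7]
Visit 7, enqueue []

BFS order: [4, 2, 0, 1, 3, 5, 6, 7]


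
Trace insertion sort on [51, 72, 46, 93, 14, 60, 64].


Initial: [51, 72, 46, 93, 14, 60, 64]
Insert 72: [51, 72, 46, 93, 14, 60, 64]
Insert 46: [46, 51, 72, 93, 14, 60, 64]
Insert 93: [46, 51, 72, 93, 14, 60, 64]
Insert 14: [14, 46, 51, 72, 93, 60, 64]
Insert 60: [14, 46, 51, 60, 72, 93, 64]
Insert 64: [14, 46, 51, 60, 64, 72, 93]

Sorted: [14, 46, 51, 60, 64, 72, 93]


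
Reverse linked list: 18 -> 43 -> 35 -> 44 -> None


Step 1: curr=18, set curr.next=prev(None) | reversed so far: 18
Step 2: curr=43, set curr.next=prev(18) | reversed so far: 43 -> 18
Step 3: curr=35, set curr.next=prev(43) | reversed so far: 35 -> 43 -> 18
Step 4: curr=44, set curr.next=prev(35) | reversed so far: 44 -> 35 -> 43 -> 18

44 -> 35 -> 43 -> 18 -> None


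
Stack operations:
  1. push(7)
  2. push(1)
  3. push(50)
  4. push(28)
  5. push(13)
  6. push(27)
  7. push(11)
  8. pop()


push(7) -> [7]
push(1) -> [7, 1]
push(50) -> [7, 1, 50]
push(28) -> [7, 1, 50, 28]
push(13) -> [7, 1, 50, 28, 13]
push(27) -> [7, 1, 50, 28, 13, 27]
push(11) -> [7, 1, 50, 28, 13, 27, 11]
pop()->11, [7, 1, 50, 28, 13, 27]

Final stack: [7, 1, 50, 28, 13, 27]


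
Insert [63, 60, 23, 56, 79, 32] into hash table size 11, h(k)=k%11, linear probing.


Insert 63: h=8 -> slot 8
Insert 60: h=5 -> slot 5
Insert 23: h=1 -> slot 1
Insert 56: h=1, 1 probes -> slot 2
Insert 79: h=2, 1 probes -> slot 3
Insert 32: h=10 -> slot 10

Table: [None, 23, 56, 79, None, 60, None, None, 63, None, 32]


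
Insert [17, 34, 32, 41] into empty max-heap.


Insert 17: [17]
Insert 34: [34, 17]
Insert 32: [34, 17, 32]
Insert 41: [41, 34, 32, 17]

Final heap: [41, 34, 32, 17]


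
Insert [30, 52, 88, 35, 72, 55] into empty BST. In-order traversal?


Insert 30: root
Insert 52: R from 30
Insert 88: R from 30 -> R from 52
Insert 35: R from 30 -> L from 52
Insert 72: R from 30 -> R from 52 -> L from 88
Insert 55: R from 30 -> R from 52 -> L from 88 -> L from 72

In-order: [30, 35, 52, 55, 72, 88]


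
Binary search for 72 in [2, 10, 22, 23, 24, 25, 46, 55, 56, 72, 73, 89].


Step 1: lo=0, hi=11, mid=5, val=25
Step 2: lo=6, hi=11, mid=8, val=56
Step 3: lo=9, hi=11, mid=10, val=73
Step 4: lo=9, hi=9, mid=9, val=72

Found at index 9


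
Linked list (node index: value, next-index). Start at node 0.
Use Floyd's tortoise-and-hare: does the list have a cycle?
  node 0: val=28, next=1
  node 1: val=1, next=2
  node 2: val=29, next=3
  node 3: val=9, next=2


Floyd's tortoise (slow, +1) and hare (fast, +2):
  init: slow=0, fast=0
  step 1: slow=1, fast=2
  step 2: slow=2, fast=2
  slow == fast at node 2: cycle detected

Cycle: yes


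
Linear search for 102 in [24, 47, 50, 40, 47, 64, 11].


i=0: 24!=102
i=1: 47!=102
i=2: 50!=102
i=3: 40!=102
i=4: 47!=102
i=5: 64!=102
i=6: 11!=102

Not found, 7 comps


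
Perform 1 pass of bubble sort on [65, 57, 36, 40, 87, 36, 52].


Initial: [65, 57, 36, 40, 87, 36, 52]
Pass 1: [57, 36, 40, 65, 36, 52, 87] (5 swaps)

After 1 pass: [57, 36, 40, 65, 36, 52, 87]


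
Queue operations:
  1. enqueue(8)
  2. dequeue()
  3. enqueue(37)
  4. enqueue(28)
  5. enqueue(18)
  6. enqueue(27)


enqueue(8) -> [8]
dequeue()->8, []
enqueue(37) -> [37]
enqueue(28) -> [37, 28]
enqueue(18) -> [37, 28, 18]
enqueue(27) -> [37, 28, 18, 27]

Final queue: [37, 28, 18, 27]


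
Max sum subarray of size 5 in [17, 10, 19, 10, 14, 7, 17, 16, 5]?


[0:5]: 70
[1:6]: 60
[2:7]: 67
[3:8]: 64
[4:9]: 59

Max: 70 at [0:5]


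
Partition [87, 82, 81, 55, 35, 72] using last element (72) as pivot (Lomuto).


Pivot: 72
  55 <= 72: swap -> [55, 82, 81, 87, 35, 72]
  35 <= 72: swap -> [55, 35, 81, 87, 82, 72]
Place pivot at 2: [55, 35, 72, 87, 82, 81]

Partitioned: [55, 35, 72, 87, 82, 81]


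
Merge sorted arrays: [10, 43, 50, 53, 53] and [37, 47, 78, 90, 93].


Take 10 from A
Take 37 from B
Take 43 from A
Take 47 from B
Take 50 from A
Take 53 from A
Take 53 from A

Merged: [10, 37, 43, 47, 50, 53, 53, 78, 90, 93]


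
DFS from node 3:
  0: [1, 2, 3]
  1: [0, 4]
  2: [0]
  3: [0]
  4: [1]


Visit 3, push [0]
Visit 0, push [2, 1]
Visit 1, push [4]
Visit 4, push []
Visit 2, push []

DFS order: [3, 0, 1, 4, 2]


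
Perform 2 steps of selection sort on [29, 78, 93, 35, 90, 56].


Initial: [29, 78, 93, 35, 90, 56]
Step 1: min=29 at 0
  Swap: [29, 78, 93, 35, 90, 56]
Step 2: min=35 at 3
  Swap: [29, 35, 93, 78, 90, 56]

After 2 steps: [29, 35, 93, 78, 90, 56]


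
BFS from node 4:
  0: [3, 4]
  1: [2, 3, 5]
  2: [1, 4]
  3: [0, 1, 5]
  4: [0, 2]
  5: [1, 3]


Visit 4, enqueue [0, 2]
Visit 0, enqueue [3]
Visit 2, enqueue [1]
Visit 3, enqueue [5]
Visit 1, enqueue []
Visit 5, enqueue []

BFS order: [4, 0, 2, 3, 1, 5]


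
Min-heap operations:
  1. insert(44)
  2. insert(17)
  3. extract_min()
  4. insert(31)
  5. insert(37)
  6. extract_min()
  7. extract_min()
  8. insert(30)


insert(44) -> [44]
insert(17) -> [17, 44]
extract_min()->17, [44]
insert(31) -> [31, 44]
insert(37) -> [31, 44, 37]
extract_min()->31, [37, 44]
extract_min()->37, [44]
insert(30) -> [30, 44]

Final heap: [30, 44]


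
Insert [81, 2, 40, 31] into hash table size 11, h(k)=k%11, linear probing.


Insert 81: h=4 -> slot 4
Insert 2: h=2 -> slot 2
Insert 40: h=7 -> slot 7
Insert 31: h=9 -> slot 9

Table: [None, None, 2, None, 81, None, None, 40, None, 31, None]


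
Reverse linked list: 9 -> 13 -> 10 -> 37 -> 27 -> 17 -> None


Step 1: curr=9, set curr.next=prev(None) | reversed so far: 9
Step 2: curr=13, set curr.next=prev(9) | reversed so far: 13 -> 9
Step 3: curr=10, set curr.next=prev(13) | reversed so far: 10 -> 13 -> 9
Step 4: curr=37, set curr.next=prev(10) | reversed so far: 37 -> 10 -> 13 -> 9
Step 5: curr=27, set curr.next=prev(37) | reversed so far: 27 -> 37 -> 10 -> 13 -> 9
Step 6: curr=17, set curr.next=prev(27) | reversed so far: 17 -> 27 -> 37 -> 10 -> 13 -> 9

17 -> 27 -> 37 -> 10 -> 13 -> 9 -> None


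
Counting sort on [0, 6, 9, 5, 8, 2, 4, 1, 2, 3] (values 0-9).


Input: [0, 6, 9, 5, 8, 2, 4, 1, 2, 3]
Counts: [1, 1, 2, 1, 1, 1, 1, 0, 1, 1]

Sorted: [0, 1, 2, 2, 3, 4, 5, 6, 8, 9]


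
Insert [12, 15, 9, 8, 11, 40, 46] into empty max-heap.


Insert 12: [12]
Insert 15: [15, 12]
Insert 9: [15, 12, 9]
Insert 8: [15, 12, 9, 8]
Insert 11: [15, 12, 9, 8, 11]
Insert 40: [40, 12, 15, 8, 11, 9]
Insert 46: [46, 12, 40, 8, 11, 9, 15]

Final heap: [46, 12, 40, 8, 11, 9, 15]


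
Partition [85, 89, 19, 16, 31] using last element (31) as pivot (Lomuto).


Pivot: 31
  19 <= 31: swap -> [19, 89, 85, 16, 31]
  16 <= 31: swap -> [19, 16, 85, 89, 31]
Place pivot at 2: [19, 16, 31, 89, 85]

Partitioned: [19, 16, 31, 89, 85]


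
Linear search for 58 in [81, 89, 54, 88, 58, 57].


i=0: 81!=58
i=1: 89!=58
i=2: 54!=58
i=3: 88!=58
i=4: 58==58 found!

Found at 4, 5 comps


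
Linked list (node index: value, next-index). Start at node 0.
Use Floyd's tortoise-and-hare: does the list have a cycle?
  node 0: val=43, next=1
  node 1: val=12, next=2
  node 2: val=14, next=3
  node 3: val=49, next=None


Floyd's tortoise (slow, +1) and hare (fast, +2):
  init: slow=0, fast=0
  step 1: slow=1, fast=2
  step 2: fast 2->3->None, no cycle

Cycle: no


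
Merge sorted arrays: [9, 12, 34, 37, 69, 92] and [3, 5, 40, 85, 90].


Take 3 from B
Take 5 from B
Take 9 from A
Take 12 from A
Take 34 from A
Take 37 from A
Take 40 from B
Take 69 from A
Take 85 from B
Take 90 from B

Merged: [3, 5, 9, 12, 34, 37, 40, 69, 85, 90, 92]


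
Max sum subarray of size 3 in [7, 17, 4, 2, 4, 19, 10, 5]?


[0:3]: 28
[1:4]: 23
[2:5]: 10
[3:6]: 25
[4:7]: 33
[5:8]: 34

Max: 34 at [5:8]


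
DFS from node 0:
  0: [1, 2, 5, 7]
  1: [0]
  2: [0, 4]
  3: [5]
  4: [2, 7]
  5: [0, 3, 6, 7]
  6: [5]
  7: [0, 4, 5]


Visit 0, push [7, 5, 2, 1]
Visit 1, push []
Visit 2, push [4]
Visit 4, push [7]
Visit 7, push [5]
Visit 5, push [6, 3]
Visit 3, push []
Visit 6, push []

DFS order: [0, 1, 2, 4, 7, 5, 3, 6]


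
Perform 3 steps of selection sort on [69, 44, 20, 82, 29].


Initial: [69, 44, 20, 82, 29]
Step 1: min=20 at 2
  Swap: [20, 44, 69, 82, 29]
Step 2: min=29 at 4
  Swap: [20, 29, 69, 82, 44]
Step 3: min=44 at 4
  Swap: [20, 29, 44, 82, 69]

After 3 steps: [20, 29, 44, 82, 69]


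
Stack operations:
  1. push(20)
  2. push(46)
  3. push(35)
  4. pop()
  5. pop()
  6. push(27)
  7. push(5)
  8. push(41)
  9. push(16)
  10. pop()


push(20) -> [20]
push(46) -> [20, 46]
push(35) -> [20, 46, 35]
pop()->35, [20, 46]
pop()->46, [20]
push(27) -> [20, 27]
push(5) -> [20, 27, 5]
push(41) -> [20, 27, 5, 41]
push(16) -> [20, 27, 5, 41, 16]
pop()->16, [20, 27, 5, 41]

Final stack: [20, 27, 5, 41]


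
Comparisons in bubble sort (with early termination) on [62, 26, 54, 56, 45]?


Algorithm: bubble sort (with early termination)
Input: [62, 26, 54, 56, 45]
Sorted: [26, 45, 54, 56, 62]

10


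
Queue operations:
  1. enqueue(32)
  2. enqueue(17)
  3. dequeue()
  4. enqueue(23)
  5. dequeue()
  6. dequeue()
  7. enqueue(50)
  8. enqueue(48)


enqueue(32) -> [32]
enqueue(17) -> [32, 17]
dequeue()->32, [17]
enqueue(23) -> [17, 23]
dequeue()->17, [23]
dequeue()->23, []
enqueue(50) -> [50]
enqueue(48) -> [50, 48]

Final queue: [50, 48]


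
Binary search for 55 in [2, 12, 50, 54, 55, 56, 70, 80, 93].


Step 1: lo=0, hi=8, mid=4, val=55

Found at index 4


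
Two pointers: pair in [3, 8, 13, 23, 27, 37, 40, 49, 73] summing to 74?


lo=0(3)+hi=8(73)=76
lo=0(3)+hi=7(49)=52
lo=1(8)+hi=7(49)=57
lo=2(13)+hi=7(49)=62
lo=3(23)+hi=7(49)=72
lo=4(27)+hi=7(49)=76
lo=4(27)+hi=6(40)=67
lo=5(37)+hi=6(40)=77

No pair found


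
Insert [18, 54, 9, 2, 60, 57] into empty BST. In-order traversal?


Insert 18: root
Insert 54: R from 18
Insert 9: L from 18
Insert 2: L from 18 -> L from 9
Insert 60: R from 18 -> R from 54
Insert 57: R from 18 -> R from 54 -> L from 60

In-order: [2, 9, 18, 54, 57, 60]


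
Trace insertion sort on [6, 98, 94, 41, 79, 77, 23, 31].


Initial: [6, 98, 94, 41, 79, 77, 23, 31]
Insert 98: [6, 98, 94, 41, 79, 77, 23, 31]
Insert 94: [6, 94, 98, 41, 79, 77, 23, 31]
Insert 41: [6, 41, 94, 98, 79, 77, 23, 31]
Insert 79: [6, 41, 79, 94, 98, 77, 23, 31]
Insert 77: [6, 41, 77, 79, 94, 98, 23, 31]
Insert 23: [6, 23, 41, 77, 79, 94, 98, 31]
Insert 31: [6, 23, 31, 41, 77, 79, 94, 98]

Sorted: [6, 23, 31, 41, 77, 79, 94, 98]


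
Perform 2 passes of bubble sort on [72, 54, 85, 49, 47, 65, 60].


Initial: [72, 54, 85, 49, 47, 65, 60]
Pass 1: [54, 72, 49, 47, 65, 60, 85] (5 swaps)
Pass 2: [54, 49, 47, 65, 60, 72, 85] (4 swaps)

After 2 passes: [54, 49, 47, 65, 60, 72, 85]


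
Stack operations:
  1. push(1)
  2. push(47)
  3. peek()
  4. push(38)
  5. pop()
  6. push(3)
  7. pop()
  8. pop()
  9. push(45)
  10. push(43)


push(1) -> [1]
push(47) -> [1, 47]
peek()->47
push(38) -> [1, 47, 38]
pop()->38, [1, 47]
push(3) -> [1, 47, 3]
pop()->3, [1, 47]
pop()->47, [1]
push(45) -> [1, 45]
push(43) -> [1, 45, 43]

Final stack: [1, 45, 43]


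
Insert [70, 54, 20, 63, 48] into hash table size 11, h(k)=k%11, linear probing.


Insert 70: h=4 -> slot 4
Insert 54: h=10 -> slot 10
Insert 20: h=9 -> slot 9
Insert 63: h=8 -> slot 8
Insert 48: h=4, 1 probes -> slot 5

Table: [None, None, None, None, 70, 48, None, None, 63, 20, 54]


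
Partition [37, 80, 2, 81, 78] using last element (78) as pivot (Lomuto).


Pivot: 78
  37 <= 78: advance i (no swap)
  2 <= 78: swap -> [37, 2, 80, 81, 78]
Place pivot at 2: [37, 2, 78, 81, 80]

Partitioned: [37, 2, 78, 81, 80]


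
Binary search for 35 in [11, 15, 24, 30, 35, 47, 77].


Step 1: lo=0, hi=6, mid=3, val=30
Step 2: lo=4, hi=6, mid=5, val=47
Step 3: lo=4, hi=4, mid=4, val=35

Found at index 4


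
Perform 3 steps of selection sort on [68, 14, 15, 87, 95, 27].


Initial: [68, 14, 15, 87, 95, 27]
Step 1: min=14 at 1
  Swap: [14, 68, 15, 87, 95, 27]
Step 2: min=15 at 2
  Swap: [14, 15, 68, 87, 95, 27]
Step 3: min=27 at 5
  Swap: [14, 15, 27, 87, 95, 68]

After 3 steps: [14, 15, 27, 87, 95, 68]
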